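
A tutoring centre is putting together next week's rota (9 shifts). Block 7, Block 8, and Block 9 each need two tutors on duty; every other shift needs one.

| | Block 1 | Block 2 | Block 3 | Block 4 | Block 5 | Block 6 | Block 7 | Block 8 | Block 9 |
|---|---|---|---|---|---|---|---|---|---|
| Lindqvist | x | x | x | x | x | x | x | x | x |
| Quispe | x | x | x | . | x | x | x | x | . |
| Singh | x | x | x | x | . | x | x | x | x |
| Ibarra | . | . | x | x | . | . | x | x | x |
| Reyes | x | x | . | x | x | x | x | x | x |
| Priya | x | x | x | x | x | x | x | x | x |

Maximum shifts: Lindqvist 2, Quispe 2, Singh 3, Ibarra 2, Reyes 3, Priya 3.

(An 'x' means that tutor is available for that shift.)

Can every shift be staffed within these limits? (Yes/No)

One valid schedule: Block 1→Lindqvist, Block 2→Quispe, Block 3→Quispe, Block 4→Singh, Block 5→Lindqvist, Block 6→Singh, Block 7→Ibarra+Reyes, Block 8→Reyes+Priya, Block 9→Singh+Ibarra.
Loads: Lindqvist 2/2, Quispe 2/2, Singh 3/3, Ibarra 2/2, Reyes 2/3, Priya 1/3 — all within limits.

Yes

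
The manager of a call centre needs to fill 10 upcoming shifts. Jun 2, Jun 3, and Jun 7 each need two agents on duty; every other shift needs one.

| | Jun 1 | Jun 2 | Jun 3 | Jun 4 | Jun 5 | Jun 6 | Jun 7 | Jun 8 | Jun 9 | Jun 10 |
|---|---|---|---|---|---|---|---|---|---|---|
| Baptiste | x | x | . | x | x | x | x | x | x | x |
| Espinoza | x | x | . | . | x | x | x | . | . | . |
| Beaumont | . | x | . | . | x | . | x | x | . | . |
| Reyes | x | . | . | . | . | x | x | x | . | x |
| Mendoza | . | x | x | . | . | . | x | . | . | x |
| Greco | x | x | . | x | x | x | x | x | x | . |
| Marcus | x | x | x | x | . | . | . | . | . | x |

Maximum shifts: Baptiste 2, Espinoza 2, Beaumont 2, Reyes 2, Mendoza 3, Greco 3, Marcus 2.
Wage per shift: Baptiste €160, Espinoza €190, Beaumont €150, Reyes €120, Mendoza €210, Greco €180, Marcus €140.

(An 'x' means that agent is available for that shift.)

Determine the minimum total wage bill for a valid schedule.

€2080

Jun 3 can only be covered by Mendoza and Marcus, so that assignment is forced.
Picking the cheapest available agent for each shift independently would cost €1840, but that ignores the shift limits.
An optimal schedule: Jun 1→Greco, Jun 2→Beaumont+Greco, Jun 3→Marcus+Mendoza, Jun 4→Marcus, Jun 5→Beaumont, Jun 6→Reyes, Jun 7→Greco+Espinoza, Jun 8→Reyes, Jun 9→Baptiste, Jun 10→Baptiste.
Total: 180 + 150 + 180 + 140 + 210 + 140 + 150 + 120 + 180 + 190 + 120 + 160 + 160 = €2080.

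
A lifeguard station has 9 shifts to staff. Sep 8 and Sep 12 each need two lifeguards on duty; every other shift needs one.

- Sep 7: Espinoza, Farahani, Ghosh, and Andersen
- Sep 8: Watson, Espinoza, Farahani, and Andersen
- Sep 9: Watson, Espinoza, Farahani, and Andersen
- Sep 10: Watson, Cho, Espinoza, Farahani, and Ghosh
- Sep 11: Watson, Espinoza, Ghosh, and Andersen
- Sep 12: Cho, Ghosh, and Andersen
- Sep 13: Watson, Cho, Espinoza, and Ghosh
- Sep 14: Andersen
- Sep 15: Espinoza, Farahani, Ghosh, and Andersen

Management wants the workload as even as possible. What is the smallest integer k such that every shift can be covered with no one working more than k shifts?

With 6 lifeguards and 11 worker-slots to fill, someone must work at least ⌈11/6⌉ = 2 shifts, so k ≥ 2.
k = 2 works: Sep 7→Espinoza, Sep 8→Farahani+Andersen, Sep 9→Watson, Sep 10→Farahani, Sep 11→Watson, Sep 12→Cho+Ghosh, Sep 13→Cho, Sep 14→Andersen, Sep 15→Espinoza.
Loads: Watson 2, Cho 2, Espinoza 2, Farahani 2, Ghosh 1, Andersen 2 — all ≤ 2.

2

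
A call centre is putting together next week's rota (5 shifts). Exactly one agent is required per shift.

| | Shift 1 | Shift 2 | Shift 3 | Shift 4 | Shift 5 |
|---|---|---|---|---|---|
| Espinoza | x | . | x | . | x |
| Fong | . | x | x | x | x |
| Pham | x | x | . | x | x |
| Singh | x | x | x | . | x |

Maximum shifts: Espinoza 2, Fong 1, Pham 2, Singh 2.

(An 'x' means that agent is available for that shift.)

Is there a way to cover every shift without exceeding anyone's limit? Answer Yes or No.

Yes

One valid schedule: Shift 1→Espinoza, Shift 2→Pham, Shift 3→Espinoza, Shift 4→Fong, Shift 5→Pham.
Loads: Espinoza 2/2, Fong 1/1, Pham 2/2, Singh 0/2 — all within limits.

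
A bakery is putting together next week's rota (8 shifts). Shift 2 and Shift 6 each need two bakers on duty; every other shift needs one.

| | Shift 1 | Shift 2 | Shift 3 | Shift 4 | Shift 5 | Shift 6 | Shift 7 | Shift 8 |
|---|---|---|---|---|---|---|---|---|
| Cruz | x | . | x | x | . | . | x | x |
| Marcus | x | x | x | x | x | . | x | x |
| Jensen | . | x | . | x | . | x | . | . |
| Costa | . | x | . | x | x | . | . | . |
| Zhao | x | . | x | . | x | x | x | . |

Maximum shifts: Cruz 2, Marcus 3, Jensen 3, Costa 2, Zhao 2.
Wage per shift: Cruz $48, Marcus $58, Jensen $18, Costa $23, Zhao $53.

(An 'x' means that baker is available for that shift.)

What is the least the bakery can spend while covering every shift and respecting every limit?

Shift 6 can only be covered by Jensen and Zhao, so that assignment is forced.
Picking the cheapest available baker for each shift independently would cost $345, but that ignores the shift limits.
An optimal schedule: Shift 1→Cruz, Shift 2→Jensen+Costa, Shift 3→Zhao, Shift 4→Jensen, Shift 5→Costa, Shift 6→Jensen+Zhao, Shift 7→Marcus, Shift 8→Cruz.
Total: 48 + 18 + 23 + 53 + 18 + 23 + 18 + 53 + 58 + 48 = $360.

$360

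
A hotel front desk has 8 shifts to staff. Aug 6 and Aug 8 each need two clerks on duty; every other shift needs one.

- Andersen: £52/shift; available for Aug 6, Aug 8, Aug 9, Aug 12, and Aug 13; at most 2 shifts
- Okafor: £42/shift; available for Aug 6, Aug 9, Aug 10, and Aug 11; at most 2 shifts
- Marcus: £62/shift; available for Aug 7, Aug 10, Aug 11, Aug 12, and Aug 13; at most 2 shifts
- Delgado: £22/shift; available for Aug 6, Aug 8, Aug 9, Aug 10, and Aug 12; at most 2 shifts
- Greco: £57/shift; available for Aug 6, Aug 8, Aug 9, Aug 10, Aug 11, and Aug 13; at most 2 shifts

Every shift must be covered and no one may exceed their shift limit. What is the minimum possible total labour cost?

£470

Aug 7 can only be covered by Marcus, so that assignment is forced.
Picking the cheapest available clerk for each shift independently would cost £360, but that ignores the shift limits.
An optimal schedule: Aug 6→Delgado+Greco, Aug 7→Marcus, Aug 8→Andersen+Delgado, Aug 9→Okafor, Aug 10→Greco, Aug 11→Okafor, Aug 12→Andersen, Aug 13→Marcus.
Total: 22 + 57 + 62 + 52 + 22 + 42 + 57 + 42 + 52 + 62 = £470.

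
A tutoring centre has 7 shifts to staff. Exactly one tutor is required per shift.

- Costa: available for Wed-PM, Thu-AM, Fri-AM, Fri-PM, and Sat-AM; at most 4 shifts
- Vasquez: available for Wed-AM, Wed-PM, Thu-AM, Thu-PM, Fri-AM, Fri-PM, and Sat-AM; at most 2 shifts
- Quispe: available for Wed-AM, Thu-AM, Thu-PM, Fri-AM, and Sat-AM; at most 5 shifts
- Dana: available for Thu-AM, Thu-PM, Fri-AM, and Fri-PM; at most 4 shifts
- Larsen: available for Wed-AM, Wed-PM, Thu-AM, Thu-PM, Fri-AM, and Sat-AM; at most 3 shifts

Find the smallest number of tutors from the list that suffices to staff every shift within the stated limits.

7 slots to fill and no one can take more than 5, so at least ⌈7/5⌉ = 2 tutors are needed.
Costa and Quispe alone can cover everything: Wed-AM→Quispe, Wed-PM→Costa, Thu-AM→Costa, Thu-PM→Quispe, Fri-AM→Costa, Fri-PM→Costa, Sat-AM→Quispe.

2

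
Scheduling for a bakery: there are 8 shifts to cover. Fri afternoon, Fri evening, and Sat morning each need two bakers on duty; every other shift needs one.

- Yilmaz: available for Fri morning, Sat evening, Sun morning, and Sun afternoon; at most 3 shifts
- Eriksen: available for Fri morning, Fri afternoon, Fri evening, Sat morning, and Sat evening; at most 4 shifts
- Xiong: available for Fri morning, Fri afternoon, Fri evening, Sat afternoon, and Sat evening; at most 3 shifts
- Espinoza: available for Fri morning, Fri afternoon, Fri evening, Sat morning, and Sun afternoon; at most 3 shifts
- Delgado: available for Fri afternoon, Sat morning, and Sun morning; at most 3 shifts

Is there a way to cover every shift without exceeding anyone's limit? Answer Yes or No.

Sat afternoon can only be covered by Xiong, so that assignment is forced.
One valid schedule: Fri morning→Eriksen, Fri afternoon→Eriksen+Xiong, Fri evening→Eriksen+Xiong, Sat morning→Eriksen+Espinoza, Sat afternoon→Xiong, Sat evening→Yilmaz, Sun morning→Yilmaz, Sun afternoon→Yilmaz.
Loads: Yilmaz 3/3, Eriksen 4/4, Xiong 3/3, Espinoza 1/3, Delgado 0/3 — all within limits.

Yes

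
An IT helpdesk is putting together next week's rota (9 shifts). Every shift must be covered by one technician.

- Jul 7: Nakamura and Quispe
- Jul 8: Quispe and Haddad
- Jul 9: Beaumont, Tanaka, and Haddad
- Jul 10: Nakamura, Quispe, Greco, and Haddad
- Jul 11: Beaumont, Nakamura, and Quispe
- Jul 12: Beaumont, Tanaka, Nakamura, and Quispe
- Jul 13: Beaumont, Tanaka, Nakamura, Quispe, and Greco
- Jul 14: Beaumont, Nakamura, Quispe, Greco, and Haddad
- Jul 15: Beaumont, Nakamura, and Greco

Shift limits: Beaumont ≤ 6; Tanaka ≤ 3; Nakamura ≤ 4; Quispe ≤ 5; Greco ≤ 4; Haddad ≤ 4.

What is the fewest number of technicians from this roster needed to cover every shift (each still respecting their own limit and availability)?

2

9 slots to fill and no one can take more than 6, so at least ⌈9/6⌉ = 2 technicians are needed.
Beaumont and Quispe alone can cover everything: Jul 7→Quispe, Jul 8→Quispe, Jul 9→Beaumont, Jul 10→Quispe, Jul 11→Beaumont, Jul 12→Beaumont, Jul 13→Beaumont, Jul 14→Beaumont, Jul 15→Beaumont.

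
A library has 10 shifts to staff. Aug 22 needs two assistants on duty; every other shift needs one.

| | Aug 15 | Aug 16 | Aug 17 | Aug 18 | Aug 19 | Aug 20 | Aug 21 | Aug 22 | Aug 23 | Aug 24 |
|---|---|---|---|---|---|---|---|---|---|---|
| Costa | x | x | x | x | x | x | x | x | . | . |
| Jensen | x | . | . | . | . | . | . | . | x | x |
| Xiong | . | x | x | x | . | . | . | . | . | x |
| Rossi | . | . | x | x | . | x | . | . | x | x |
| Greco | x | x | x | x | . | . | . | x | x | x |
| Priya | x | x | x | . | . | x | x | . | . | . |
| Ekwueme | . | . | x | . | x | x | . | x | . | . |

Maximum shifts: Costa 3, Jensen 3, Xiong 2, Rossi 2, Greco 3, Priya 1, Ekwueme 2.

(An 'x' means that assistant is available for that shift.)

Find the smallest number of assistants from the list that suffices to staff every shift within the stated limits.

4

11 slots to fill and no one can take more than 3, so at least ⌈11/3⌉ = 4 assistants are needed.
Costa, Jensen, Rossi, and Greco alone can cover everything: Aug 15→Jensen, Aug 16→Greco, Aug 17→Rossi, Aug 18→Greco, Aug 19→Costa, Aug 20→Rossi, Aug 21→Costa, Aug 22→Costa+Greco, Aug 23→Jensen, Aug 24→Jensen.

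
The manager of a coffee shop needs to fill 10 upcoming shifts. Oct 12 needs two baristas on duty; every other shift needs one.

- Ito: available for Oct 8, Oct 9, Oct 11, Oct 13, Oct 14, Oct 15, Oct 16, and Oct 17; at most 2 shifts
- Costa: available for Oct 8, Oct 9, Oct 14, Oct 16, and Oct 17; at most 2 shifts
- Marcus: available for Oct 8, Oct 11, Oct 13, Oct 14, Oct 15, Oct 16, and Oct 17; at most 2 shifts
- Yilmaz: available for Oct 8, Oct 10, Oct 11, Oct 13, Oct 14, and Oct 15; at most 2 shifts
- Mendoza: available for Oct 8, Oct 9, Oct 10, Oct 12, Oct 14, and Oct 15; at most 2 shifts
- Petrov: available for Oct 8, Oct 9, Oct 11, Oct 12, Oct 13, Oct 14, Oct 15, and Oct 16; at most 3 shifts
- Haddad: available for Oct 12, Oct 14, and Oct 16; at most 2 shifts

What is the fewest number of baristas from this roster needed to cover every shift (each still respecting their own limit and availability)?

5

11 slots to fill and no one can take more than 3, so at least ⌈11/3⌉ = 4 baristas are needed.
Any 4 baristas together have capacity at most 3+2+2+2 = 9 < 11 slots, so 4 can never suffice.
Ito, Costa, Marcus, Mendoza, and Petrov alone can cover everything: Oct 8→Petrov, Oct 9→Costa, Oct 10→Mendoza, Oct 11→Ito, Oct 12→Mendoza+Petrov, Oct 13→Ito, Oct 14→Petrov, Oct 15→Marcus, Oct 16→Marcus, Oct 17→Costa.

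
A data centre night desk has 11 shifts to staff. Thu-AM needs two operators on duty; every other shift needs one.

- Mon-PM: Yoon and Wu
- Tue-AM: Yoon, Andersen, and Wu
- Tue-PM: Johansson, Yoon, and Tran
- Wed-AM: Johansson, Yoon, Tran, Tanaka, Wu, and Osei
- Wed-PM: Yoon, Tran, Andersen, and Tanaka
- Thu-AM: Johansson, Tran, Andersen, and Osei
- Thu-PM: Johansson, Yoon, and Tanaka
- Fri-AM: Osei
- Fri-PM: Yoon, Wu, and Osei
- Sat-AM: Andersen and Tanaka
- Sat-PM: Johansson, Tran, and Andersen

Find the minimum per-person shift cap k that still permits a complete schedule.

With 7 operators and 12 worker-slots to fill, someone must work at least ⌈12/7⌉ = 2 shifts, so k ≥ 2.
k = 2 works: Mon-PM→Yoon, Tue-AM→Yoon, Tue-PM→Johansson, Wed-AM→Tanaka, Wed-PM→Tran, Thu-AM→Andersen+Osei, Thu-PM→Johansson, Fri-AM→Osei, Fri-PM→Wu, Sat-AM→Andersen, Sat-PM→Tran.
Loads: Johansson 2, Yoon 2, Tran 2, Andersen 2, Tanaka 1, Wu 1, Osei 2 — all ≤ 2.

2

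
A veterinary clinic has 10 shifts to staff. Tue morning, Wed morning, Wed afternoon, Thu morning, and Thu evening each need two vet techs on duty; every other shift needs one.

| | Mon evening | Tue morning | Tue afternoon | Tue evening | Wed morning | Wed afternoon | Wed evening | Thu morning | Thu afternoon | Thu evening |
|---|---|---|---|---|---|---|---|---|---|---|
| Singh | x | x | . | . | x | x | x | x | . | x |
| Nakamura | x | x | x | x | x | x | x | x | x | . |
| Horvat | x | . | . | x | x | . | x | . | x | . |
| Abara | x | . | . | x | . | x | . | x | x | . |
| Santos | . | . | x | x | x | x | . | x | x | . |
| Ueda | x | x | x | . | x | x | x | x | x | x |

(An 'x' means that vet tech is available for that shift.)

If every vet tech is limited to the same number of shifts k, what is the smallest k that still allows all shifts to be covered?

With 6 vet techs and 15 worker-slots to fill, someone must work at least ⌈15/6⌉ = 3 shifts, so k ≥ 3.
k = 3 works: Mon evening→Horvat, Tue morning→Singh+Nakamura, Tue afternoon→Nakamura, Tue evening→Nakamura, Wed morning→Horvat+Santos, Wed afternoon→Abara+Santos, Wed evening→Singh, Thu morning→Abara+Santos, Thu afternoon→Horvat, Thu evening→Singh+Ueda.
Loads: Singh 3, Nakamura 3, Horvat 3, Abara 2, Santos 3, Ueda 1 — all ≤ 3.

3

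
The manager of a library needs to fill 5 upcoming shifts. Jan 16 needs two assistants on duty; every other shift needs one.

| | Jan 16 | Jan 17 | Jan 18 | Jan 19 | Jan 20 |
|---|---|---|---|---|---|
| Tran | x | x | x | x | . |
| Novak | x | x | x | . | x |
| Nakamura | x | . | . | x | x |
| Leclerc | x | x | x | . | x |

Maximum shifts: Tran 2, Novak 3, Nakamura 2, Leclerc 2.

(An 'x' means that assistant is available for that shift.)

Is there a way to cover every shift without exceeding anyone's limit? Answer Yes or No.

One valid schedule: Jan 16→Novak+Nakamura, Jan 17→Tran, Jan 18→Novak, Jan 19→Tran, Jan 20→Novak.
Loads: Tran 2/2, Novak 3/3, Nakamura 1/2, Leclerc 0/2 — all within limits.

Yes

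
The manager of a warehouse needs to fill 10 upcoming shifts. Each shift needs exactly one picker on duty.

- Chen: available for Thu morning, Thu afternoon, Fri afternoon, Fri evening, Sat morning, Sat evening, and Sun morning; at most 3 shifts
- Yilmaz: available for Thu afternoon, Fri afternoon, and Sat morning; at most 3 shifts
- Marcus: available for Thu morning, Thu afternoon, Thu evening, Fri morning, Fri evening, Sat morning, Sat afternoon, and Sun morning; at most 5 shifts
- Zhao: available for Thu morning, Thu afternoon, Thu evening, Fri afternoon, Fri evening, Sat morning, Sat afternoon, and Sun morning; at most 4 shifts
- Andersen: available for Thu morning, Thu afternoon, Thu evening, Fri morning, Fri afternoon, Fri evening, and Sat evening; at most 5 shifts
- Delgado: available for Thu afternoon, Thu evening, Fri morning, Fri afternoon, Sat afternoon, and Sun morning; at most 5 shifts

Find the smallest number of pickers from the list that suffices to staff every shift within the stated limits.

2

10 slots to fill and no one can take more than 5, so at least ⌈10/5⌉ = 2 pickers are needed.
Marcus and Andersen alone can cover everything: Thu morning→Marcus, Thu afternoon→Marcus, Thu evening→Andersen, Fri morning→Andersen, Fri afternoon→Andersen, Fri evening→Andersen, Sat morning→Marcus, Sat afternoon→Marcus, Sat evening→Andersen, Sun morning→Marcus.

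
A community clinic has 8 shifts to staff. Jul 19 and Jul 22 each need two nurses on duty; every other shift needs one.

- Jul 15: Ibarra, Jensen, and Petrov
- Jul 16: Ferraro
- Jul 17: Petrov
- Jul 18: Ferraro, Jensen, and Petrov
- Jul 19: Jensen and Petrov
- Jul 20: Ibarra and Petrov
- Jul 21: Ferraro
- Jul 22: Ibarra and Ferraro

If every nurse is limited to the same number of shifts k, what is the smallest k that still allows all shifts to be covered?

With 4 nurses and 10 worker-slots to fill, someone must work at least ⌈10/4⌉ = 3 shifts, so k ≥ 3.
k = 3 works: Jul 15→Ibarra, Jul 16→Ferraro, Jul 17→Petrov, Jul 18→Jensen, Jul 19→Jensen+Petrov, Jul 20→Ibarra, Jul 21→Ferraro, Jul 22→Ibarra+Ferraro.
Loads: Ibarra 3, Ferraro 3, Jensen 2, Petrov 2 — all ≤ 3.

3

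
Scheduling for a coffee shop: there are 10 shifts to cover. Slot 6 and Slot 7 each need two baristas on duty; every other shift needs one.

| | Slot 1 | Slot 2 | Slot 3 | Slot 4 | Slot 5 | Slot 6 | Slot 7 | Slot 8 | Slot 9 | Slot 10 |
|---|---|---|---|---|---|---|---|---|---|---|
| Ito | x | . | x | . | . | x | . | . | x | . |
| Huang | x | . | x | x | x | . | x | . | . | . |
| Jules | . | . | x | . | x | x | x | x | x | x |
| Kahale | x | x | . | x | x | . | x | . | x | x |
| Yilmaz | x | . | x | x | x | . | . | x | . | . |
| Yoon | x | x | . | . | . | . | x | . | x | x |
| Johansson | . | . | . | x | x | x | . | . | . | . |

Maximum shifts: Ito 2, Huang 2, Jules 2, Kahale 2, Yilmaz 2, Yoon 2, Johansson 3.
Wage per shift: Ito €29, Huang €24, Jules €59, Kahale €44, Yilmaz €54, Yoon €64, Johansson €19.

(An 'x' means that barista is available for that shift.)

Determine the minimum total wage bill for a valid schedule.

Picking the cheapest available barista for each shift independently would cost €373, but that ignores the shift limits.
An optimal schedule: Slot 1→Yilmaz, Slot 2→Kahale, Slot 3→Huang, Slot 4→Johansson, Slot 5→Johansson, Slot 6→Johansson+Ito, Slot 7→Huang+Jules, Slot 8→Yilmaz, Slot 9→Ito, Slot 10→Kahale.
Total: 54 + 44 + 24 + 19 + 19 + 19 + 29 + 24 + 59 + 54 + 29 + 44 = €418.

€418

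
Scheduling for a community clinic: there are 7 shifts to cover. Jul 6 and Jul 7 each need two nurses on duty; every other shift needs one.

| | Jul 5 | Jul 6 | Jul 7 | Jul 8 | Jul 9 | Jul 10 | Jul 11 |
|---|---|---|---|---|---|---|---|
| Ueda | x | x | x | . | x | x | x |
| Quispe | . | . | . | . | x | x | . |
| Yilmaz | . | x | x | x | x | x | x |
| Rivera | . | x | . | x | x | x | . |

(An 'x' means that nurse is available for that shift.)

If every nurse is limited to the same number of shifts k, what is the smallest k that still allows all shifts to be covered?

3

With 4 nurses and 9 worker-slots to fill, someone must work at least ⌈9/4⌉ = 3 shifts, so k ≥ 3.
k = 3 works: Jul 5→Ueda, Jul 6→Yilmaz+Rivera, Jul 7→Ueda+Yilmaz, Jul 8→Yilmaz, Jul 9→Quispe, Jul 10→Quispe, Jul 11→Ueda.
Loads: Ueda 3, Quispe 2, Yilmaz 3, Rivera 1 — all ≤ 3.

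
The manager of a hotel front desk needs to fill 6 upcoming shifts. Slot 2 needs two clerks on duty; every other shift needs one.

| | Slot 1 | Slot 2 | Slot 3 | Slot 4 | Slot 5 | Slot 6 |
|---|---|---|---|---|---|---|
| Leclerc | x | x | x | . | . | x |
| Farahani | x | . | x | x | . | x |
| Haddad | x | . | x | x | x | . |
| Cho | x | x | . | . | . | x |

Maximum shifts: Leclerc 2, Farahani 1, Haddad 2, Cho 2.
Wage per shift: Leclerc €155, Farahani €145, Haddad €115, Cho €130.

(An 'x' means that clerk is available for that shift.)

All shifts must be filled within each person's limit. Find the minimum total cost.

€945

Slot 2 can only be covered by Leclerc and Cho, so that assignment is forced.
Slot 5 can only be covered by Haddad, so that assignment is forced.
Picking the cheapest available clerk for each shift independently would cost €875, but that ignores the shift limits.
An optimal schedule: Slot 1→Haddad, Slot 2→Leclerc+Cho, Slot 3→Leclerc, Slot 4→Farahani, Slot 5→Haddad, Slot 6→Cho.
Total: 115 + 155 + 130 + 155 + 145 + 115 + 130 = €945.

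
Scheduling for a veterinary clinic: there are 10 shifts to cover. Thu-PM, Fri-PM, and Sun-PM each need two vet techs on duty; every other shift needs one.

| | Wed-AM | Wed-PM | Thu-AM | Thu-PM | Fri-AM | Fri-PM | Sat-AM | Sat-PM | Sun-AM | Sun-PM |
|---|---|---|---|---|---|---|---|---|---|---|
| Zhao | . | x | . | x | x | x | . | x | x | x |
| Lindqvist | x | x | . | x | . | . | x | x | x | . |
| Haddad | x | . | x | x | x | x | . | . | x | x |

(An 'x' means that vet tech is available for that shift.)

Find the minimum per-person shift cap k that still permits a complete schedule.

With 3 vet techs and 13 worker-slots to fill, someone must work at least ⌈13/3⌉ = 5 shifts, so k ≥ 5.
k = 5 works: Wed-AM→Lindqvist, Wed-PM→Zhao, Thu-AM→Haddad, Thu-PM→Lindqvist+Haddad, Fri-AM→Zhao, Fri-PM→Zhao+Haddad, Sat-AM→Lindqvist, Sat-PM→Zhao, Sun-AM→Lindqvist, Sun-PM→Zhao+Haddad.
Loads: Zhao 5, Lindqvist 4, Haddad 4 — all ≤ 5.

5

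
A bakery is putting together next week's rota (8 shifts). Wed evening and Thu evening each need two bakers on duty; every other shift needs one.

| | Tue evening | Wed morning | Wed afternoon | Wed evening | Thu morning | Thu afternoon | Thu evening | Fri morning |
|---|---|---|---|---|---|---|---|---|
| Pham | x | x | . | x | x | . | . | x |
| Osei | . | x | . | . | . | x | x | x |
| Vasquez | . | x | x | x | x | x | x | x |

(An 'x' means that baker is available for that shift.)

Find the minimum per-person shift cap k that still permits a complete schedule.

4

With 3 bakers and 10 worker-slots to fill, someone must work at least ⌈10/3⌉ = 4 shifts, so k ≥ 4.
k = 4 works: Tue evening→Pham, Wed morning→Pham, Wed afternoon→Vasquez, Wed evening→Pham+Vasquez, Thu morning→Pham, Thu afternoon→Osei, Thu evening→Osei+Vasquez, Fri morning→Osei.
Loads: Pham 4, Osei 3, Vasquez 3 — all ≤ 4.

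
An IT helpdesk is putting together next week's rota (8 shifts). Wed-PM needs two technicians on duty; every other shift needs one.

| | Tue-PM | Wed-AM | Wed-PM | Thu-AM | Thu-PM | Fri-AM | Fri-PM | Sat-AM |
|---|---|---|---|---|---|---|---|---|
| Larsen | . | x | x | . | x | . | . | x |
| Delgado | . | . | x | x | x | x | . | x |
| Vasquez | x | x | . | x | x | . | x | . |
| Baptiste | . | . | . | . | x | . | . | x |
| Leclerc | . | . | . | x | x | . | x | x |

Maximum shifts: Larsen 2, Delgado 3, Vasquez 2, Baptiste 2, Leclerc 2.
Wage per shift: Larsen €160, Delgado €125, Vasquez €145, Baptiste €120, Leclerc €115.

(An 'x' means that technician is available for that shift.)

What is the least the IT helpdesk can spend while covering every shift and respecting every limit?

€1170

Tue-PM can only be covered by Vasquez, so that assignment is forced.
Wed-PM can only be covered by Larsen and Delgado, so that assignment is forced.
Fri-AM can only be covered by Delgado, so that assignment is forced.
Picking the cheapest available technician for each shift independently would cost €1160, but that ignores the shift limits.
An optimal schedule: Tue-PM→Vasquez, Wed-AM→Vasquez, Wed-PM→Delgado+Larsen, Thu-AM→Leclerc, Thu-PM→Baptiste, Fri-AM→Delgado, Fri-PM→Leclerc, Sat-AM→Baptiste.
Total: 145 + 145 + 125 + 160 + 115 + 120 + 125 + 115 + 120 = €1170.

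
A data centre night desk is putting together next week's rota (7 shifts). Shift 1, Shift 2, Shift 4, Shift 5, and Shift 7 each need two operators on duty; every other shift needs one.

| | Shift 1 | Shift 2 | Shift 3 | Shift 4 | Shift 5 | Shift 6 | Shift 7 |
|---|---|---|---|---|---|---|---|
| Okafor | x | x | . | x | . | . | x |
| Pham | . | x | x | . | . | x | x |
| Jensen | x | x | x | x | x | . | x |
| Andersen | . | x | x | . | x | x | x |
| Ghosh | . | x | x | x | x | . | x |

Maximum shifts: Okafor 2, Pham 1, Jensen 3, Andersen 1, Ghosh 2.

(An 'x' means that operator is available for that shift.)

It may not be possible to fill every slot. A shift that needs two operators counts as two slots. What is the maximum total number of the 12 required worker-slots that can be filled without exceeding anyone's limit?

9

Total capacity across all operators is 2+1+3+1+2 = 9, and 12 slots are needed, so at most 9 can be filled.
An assignment achieving 9: Shift 1→Okafor+Jensen, Shift 2→Ghosh, Shift 3→Ghosh, Shift 4→Okafor+Jensen, Shift 5→Jensen+Andersen, Shift 6→Pham.
Loads: Okafor 2/2, Pham 1/1, Jensen 3/3, Andersen 1/1, Ghosh 2/2.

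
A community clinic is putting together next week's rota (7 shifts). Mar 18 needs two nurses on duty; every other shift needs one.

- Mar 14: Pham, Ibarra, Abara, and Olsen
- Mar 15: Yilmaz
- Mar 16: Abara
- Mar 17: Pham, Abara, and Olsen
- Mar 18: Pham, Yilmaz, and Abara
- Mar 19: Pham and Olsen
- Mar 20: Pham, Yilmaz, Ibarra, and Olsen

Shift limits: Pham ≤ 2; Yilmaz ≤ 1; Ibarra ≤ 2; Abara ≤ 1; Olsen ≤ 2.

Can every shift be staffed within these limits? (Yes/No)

Total capacity is 8 and 8 slots are needed, so capacity alone doesn't rule it out.
Shifts {Mar 15, Mar 16, Mar 18} need 4 worker-slots in total, but the nurses available for any of those shifts (Pham, Yilmaz, and Abara) can supply at most 3 among them. So no valid schedule exists.

No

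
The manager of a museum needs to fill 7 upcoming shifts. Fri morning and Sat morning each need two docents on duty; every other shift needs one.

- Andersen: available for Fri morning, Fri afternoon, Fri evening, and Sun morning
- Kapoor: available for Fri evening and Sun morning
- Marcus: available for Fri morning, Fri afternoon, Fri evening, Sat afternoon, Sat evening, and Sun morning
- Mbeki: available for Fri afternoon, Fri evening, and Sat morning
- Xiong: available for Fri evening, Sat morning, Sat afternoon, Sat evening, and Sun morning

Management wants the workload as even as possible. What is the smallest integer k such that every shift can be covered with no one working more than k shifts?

2

With 5 docents and 9 worker-slots to fill, someone must work at least ⌈9/5⌉ = 2 shifts, so k ≥ 2.
k = 2 works: Fri morning→Andersen+Marcus, Fri afternoon→Andersen, Fri evening→Kapoor, Sat morning→Mbeki+Xiong, Sat afternoon→Marcus, Sat evening→Xiong, Sun morning→Kapoor.
Loads: Andersen 2, Kapoor 2, Marcus 2, Mbeki 1, Xiong 2 — all ≤ 2.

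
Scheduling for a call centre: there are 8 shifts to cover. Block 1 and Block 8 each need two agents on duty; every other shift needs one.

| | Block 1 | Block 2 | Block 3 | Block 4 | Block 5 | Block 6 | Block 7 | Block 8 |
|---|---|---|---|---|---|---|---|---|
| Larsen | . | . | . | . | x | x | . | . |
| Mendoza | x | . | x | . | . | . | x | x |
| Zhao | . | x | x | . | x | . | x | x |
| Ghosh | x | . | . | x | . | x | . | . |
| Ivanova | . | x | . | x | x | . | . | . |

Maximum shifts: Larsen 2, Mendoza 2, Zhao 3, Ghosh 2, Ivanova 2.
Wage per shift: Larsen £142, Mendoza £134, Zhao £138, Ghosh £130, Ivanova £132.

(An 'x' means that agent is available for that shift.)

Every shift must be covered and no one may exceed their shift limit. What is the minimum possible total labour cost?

£1348

Block 1 can only be covered by Mendoza and Ghosh, so that assignment is forced.
Block 8 can only be covered by Mendoza and Zhao, so that assignment is forced.
Picking the cheapest available agent for each shift independently would cost £1328, but that ignores the shift limits.
An optimal schedule: Block 1→Ghosh+Mendoza, Block 2→Ivanova, Block 3→Zhao, Block 4→Ghosh, Block 5→Ivanova, Block 6→Larsen, Block 7→Zhao, Block 8→Mendoza+Zhao.
Total: 130 + 134 + 132 + 138 + 130 + 132 + 142 + 138 + 134 + 138 = £1348.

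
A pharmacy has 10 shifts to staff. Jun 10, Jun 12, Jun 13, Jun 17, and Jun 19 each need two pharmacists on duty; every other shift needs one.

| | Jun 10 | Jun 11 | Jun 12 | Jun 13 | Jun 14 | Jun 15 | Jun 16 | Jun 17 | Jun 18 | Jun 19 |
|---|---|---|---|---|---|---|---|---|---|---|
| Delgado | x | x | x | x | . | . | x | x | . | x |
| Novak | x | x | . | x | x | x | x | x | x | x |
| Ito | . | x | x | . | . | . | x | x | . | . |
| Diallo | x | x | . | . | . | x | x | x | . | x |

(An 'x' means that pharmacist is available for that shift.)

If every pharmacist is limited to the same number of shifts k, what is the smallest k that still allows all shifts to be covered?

With 4 pharmacists and 15 worker-slots to fill, someone must work at least ⌈15/4⌉ = 4 shifts, so k ≥ 4.
k = 4 works: Jun 10→Delgado+Diallo, Jun 11→Ito, Jun 12→Delgado+Ito, Jun 13→Delgado+Novak, Jun 14→Novak, Jun 15→Novak, Jun 16→Ito, Jun 17→Ito+Diallo, Jun 18→Novak, Jun 19→Delgado+Diallo.
Loads: Delgado 4, Novak 4, Ito 4, Diallo 3 — all ≤ 4.

4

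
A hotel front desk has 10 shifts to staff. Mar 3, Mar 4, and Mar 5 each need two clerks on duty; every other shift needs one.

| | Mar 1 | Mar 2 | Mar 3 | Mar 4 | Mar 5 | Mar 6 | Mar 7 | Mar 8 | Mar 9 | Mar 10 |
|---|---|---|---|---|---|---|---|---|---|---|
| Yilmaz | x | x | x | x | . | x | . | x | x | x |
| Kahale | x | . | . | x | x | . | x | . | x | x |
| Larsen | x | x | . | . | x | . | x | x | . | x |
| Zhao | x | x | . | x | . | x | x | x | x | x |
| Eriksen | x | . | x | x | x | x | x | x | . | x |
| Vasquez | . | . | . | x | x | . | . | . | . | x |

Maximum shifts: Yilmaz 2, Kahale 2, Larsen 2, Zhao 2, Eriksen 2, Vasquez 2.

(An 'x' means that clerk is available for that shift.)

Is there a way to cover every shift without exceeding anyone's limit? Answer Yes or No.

Total capacity is 2+2+2+2+2+2 = 12 but 13 worker-slots are needed — infeasible.

No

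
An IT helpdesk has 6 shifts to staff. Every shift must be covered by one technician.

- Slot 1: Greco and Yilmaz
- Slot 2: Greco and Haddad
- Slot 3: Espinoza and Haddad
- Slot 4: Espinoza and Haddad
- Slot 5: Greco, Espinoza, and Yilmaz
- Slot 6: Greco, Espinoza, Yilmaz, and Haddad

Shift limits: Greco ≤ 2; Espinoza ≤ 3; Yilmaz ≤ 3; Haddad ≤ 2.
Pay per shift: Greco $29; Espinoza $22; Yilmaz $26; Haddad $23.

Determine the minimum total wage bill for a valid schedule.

Picking the cheapest available technician for each shift independently would cost $137, but that ignores the shift limits.
An optimal schedule: Slot 1→Yilmaz, Slot 2→Haddad, Slot 3→Espinoza, Slot 4→Espinoza, Slot 5→Espinoza, Slot 6→Haddad.
Total: 26 + 23 + 22 + 22 + 22 + 23 = $138.

$138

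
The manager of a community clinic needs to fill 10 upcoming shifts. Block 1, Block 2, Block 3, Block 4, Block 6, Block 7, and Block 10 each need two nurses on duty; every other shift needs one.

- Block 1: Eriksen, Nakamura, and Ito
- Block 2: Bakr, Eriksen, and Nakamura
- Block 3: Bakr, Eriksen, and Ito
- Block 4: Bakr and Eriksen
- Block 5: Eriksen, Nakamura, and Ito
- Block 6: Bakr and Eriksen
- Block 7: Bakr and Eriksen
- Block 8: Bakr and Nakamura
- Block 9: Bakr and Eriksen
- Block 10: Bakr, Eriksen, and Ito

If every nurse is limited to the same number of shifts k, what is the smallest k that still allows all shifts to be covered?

5

With 4 nurses and 17 worker-slots to fill, someone must work at least ⌈17/4⌉ = 5 shifts, so k ≥ 5.
k = 5 works: Block 1→Nakamura+Ito, Block 2→Bakr+Nakamura, Block 3→Eriksen+Ito, Block 4→Bakr+Eriksen, Block 5→Nakamura, Block 6→Bakr+Eriksen, Block 7→Bakr+Eriksen, Block 8→Nakamura, Block 9→Bakr, Block 10→Eriksen+Ito.
Loads: Bakr 5, Eriksen 5, Nakamura 4, Ito 3 — all ≤ 5.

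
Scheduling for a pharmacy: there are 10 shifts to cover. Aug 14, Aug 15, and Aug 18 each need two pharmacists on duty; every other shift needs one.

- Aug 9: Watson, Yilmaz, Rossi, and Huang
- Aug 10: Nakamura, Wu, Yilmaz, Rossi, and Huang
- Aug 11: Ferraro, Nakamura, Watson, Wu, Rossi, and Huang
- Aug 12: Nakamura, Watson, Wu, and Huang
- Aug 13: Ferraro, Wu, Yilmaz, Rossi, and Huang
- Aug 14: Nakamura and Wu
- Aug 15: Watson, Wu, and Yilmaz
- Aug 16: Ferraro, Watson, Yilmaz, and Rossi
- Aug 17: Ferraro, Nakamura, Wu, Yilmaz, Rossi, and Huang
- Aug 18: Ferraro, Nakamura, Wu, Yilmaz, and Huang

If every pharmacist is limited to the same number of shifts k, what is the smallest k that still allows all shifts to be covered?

2

With 7 pharmacists and 13 worker-slots to fill, someone must work at least ⌈13/7⌉ = 2 shifts, so k ≥ 2.
k = 2 works: Aug 9→Watson, Aug 10→Yilmaz, Aug 11→Rossi, Aug 12→Nakamura, Aug 13→Ferraro, Aug 14→Nakamura+Wu, Aug 15→Watson+Wu, Aug 16→Ferraro, Aug 17→Rossi, Aug 18→Yilmaz+Huang.
Loads: Ferraro 2, Nakamura 2, Watson 2, Wu 2, Yilmaz 2, Rossi 2, Huang 1 — all ≤ 2.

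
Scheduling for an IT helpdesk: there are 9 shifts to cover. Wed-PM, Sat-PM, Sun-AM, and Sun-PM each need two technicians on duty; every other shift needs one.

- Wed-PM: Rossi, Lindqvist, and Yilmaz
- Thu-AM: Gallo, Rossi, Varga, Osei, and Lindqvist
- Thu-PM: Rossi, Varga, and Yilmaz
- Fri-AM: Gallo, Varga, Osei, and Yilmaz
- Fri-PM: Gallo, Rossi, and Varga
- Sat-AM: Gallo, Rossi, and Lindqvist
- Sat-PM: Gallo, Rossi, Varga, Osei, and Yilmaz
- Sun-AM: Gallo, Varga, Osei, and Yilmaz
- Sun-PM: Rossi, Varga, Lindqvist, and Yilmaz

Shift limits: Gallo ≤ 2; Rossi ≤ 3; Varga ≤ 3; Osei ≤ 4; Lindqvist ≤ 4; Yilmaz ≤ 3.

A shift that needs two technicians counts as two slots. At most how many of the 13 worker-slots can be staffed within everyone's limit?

13

Total capacity across all technicians is 2+3+3+4+4+3 = 19, and 13 slots are needed, so at most 13 can be filled.
An assignment achieving 13: Wed-PM→Rossi+Lindqvist, Thu-AM→Osei, Thu-PM→Rossi, Fri-AM→Varga, Fri-PM→Gallo, Sat-AM→Gallo, Sat-PM→Osei+Yilmaz, Sun-AM→Varga+Osei, Sun-PM→Rossi+Varga.
Loads: Gallo 2/2, Rossi 3/3, Varga 3/3, Osei 3/4, Lindqvist 1/4, Yilmaz 1/3.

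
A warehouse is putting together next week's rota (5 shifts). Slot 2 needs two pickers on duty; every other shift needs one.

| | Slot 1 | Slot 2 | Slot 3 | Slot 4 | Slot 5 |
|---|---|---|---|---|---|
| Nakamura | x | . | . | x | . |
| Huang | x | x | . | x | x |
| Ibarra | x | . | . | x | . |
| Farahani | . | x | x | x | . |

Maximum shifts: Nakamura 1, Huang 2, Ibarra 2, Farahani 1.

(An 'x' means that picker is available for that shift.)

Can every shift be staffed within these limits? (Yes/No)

Total capacity is 6 and 6 slots are needed, so capacity alone doesn't rule it out.
Shifts {Slot 2, Slot 3} need 3 worker-slots in total, but the pickers available for any of those shifts (Huang and Farahani) can supply at most 2 among them. So no valid schedule exists.

No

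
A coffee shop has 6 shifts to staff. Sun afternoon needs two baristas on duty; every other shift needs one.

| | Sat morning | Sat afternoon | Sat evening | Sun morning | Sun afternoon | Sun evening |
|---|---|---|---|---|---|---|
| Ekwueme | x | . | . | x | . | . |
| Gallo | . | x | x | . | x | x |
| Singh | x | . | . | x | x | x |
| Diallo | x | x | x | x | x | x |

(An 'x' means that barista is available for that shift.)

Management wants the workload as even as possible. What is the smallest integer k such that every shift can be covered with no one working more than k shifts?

With 4 baristas and 7 worker-slots to fill, someone must work at least ⌈7/4⌉ = 2 shifts, so k ≥ 2.
k = 2 works: Sat morning→Ekwueme, Sat afternoon→Gallo, Sat evening→Gallo, Sun morning→Ekwueme, Sun afternoon→Singh+Diallo, Sun evening→Singh.
Loads: Ekwueme 2, Gallo 2, Singh 2, Diallo 1 — all ≤ 2.

2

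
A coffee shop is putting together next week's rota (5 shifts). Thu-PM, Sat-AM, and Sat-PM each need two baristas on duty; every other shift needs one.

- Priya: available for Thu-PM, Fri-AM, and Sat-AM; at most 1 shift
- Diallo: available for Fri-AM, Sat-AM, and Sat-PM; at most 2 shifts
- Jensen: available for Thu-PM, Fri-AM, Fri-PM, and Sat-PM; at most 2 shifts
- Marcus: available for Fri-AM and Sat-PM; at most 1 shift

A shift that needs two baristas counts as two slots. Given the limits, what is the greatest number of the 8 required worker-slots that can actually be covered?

Total capacity across all baristas is 1+2+2+1 = 6, and 8 slots are needed, so at most 6 can be filled.
An assignment achieving 6: Thu-PM→Priya+Jensen, Fri-PM→Jensen, Sat-AM→Diallo, Sat-PM→Diallo+Marcus.
Loads: Priya 1/1, Diallo 2/2, Jensen 2/2, Marcus 1/1.

6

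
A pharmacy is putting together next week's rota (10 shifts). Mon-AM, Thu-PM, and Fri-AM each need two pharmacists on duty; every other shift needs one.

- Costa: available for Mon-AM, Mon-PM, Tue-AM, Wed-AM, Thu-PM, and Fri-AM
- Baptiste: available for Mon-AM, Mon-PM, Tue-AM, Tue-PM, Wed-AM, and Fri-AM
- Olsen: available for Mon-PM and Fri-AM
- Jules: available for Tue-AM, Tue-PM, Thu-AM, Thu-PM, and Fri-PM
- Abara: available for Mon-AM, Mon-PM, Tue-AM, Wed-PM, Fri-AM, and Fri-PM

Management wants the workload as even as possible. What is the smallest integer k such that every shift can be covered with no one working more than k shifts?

With 5 pharmacists and 13 worker-slots to fill, someone must work at least ⌈13/5⌉ = 3 shifts, so k ≥ 3.
k = 3 works: Mon-AM→Costa+Baptiste, Mon-PM→Baptiste, Tue-AM→Abara, Tue-PM→Baptiste, Wed-AM→Costa, Wed-PM→Abara, Thu-AM→Jules, Thu-PM→Costa+Jules, Fri-AM→Olsen+Abara, Fri-PM→Jules.
Loads: Costa 3, Baptiste 3, Olsen 1, Jules 3, Abara 3 — all ≤ 3.

3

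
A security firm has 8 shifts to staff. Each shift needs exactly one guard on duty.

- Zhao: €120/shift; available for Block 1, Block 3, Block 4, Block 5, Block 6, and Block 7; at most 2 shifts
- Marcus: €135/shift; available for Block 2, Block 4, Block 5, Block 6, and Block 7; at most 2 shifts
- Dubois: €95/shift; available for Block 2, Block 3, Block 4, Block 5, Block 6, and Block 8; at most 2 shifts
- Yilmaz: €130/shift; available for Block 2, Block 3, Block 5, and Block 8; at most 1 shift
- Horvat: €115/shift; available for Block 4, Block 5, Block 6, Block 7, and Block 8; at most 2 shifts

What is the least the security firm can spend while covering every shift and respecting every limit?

€925

Block 1 can only be covered by Zhao, so that assignment is forced.
Picking the cheapest available guard for each shift independently would cost €805, but that ignores the shift limits.
An optimal schedule: Block 1→Zhao, Block 2→Dubois, Block 3→Dubois, Block 4→Zhao, Block 5→Yilmaz, Block 6→Marcus, Block 7→Horvat, Block 8→Horvat.
Total: 120 + 95 + 95 + 120 + 130 + 135 + 115 + 115 = €925.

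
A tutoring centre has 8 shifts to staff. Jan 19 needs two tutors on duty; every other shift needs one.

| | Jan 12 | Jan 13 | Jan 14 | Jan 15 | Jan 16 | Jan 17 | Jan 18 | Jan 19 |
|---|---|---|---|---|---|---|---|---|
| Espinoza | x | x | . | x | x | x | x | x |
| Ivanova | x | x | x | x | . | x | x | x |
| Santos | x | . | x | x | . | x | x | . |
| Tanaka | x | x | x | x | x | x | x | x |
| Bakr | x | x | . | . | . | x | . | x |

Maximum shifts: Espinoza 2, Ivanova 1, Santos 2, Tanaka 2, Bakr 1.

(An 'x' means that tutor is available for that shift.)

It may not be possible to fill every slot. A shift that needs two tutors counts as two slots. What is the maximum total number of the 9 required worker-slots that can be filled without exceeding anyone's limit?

8

Total capacity across all tutors is 2+1+2+2+1 = 8, and 9 slots are needed, so at most 8 can be filled.
An assignment achieving 8: Jan 12→Tanaka, Jan 13→Espinoza, Jan 14→Ivanova, Jan 15→Santos, Jan 16→Espinoza, Jan 18→Santos, Jan 19→Tanaka+Bakr.
Loads: Espinoza 2/2, Ivanova 1/1, Santos 2/2, Tanaka 2/2, Bakr 1/1.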